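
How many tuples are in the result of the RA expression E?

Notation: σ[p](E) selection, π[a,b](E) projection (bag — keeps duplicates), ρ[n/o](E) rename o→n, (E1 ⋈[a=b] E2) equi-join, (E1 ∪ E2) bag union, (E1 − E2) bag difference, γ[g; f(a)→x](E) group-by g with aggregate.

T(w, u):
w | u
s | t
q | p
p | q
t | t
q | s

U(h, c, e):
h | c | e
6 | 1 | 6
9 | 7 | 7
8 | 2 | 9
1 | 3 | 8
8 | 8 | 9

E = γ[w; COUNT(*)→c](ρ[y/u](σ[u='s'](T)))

Subexpression sizes:
  T → 5
  σ[u='s'](T) → 1
  ρ[y/u](σ[u='s'](T)) → 1
  γ[w; COUNT(*)→c](ρ[y/u](σ[u='s'](T))) → 1

|E| = 1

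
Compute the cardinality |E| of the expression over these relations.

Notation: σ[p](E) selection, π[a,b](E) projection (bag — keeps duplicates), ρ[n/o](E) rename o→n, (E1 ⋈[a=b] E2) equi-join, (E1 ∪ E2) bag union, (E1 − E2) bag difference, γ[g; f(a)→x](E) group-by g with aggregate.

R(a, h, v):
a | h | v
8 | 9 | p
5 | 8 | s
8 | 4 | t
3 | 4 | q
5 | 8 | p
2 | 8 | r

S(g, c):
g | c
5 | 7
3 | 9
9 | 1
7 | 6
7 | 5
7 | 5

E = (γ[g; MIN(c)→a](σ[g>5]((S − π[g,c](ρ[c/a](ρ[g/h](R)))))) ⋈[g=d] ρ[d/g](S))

Subexpression sizes:
  S → 6
  R → 6
  ρ[g/h](R) → 6
  ρ[c/a](ρ[g/h](R)) → 6
  π[g,c](ρ[c/a](ρ[g/h](R))) → 6
  (S − π[g,c](ρ[c/a](ρ[g/h](R)))) → 6
  σ[g>5]((S − π[g,c](ρ[c/a](ρ[g/h](R))))) → 4
  γ[g; MIN(c)→a](σ[g>5]((S − π[g,c](ρ[c/a](ρ[g/h](R)))))) → 2
  S → 6
  ρ[d/g](S) → 6
  (γ[g; MIN(c)→a](σ[g>5]((S − π[g,c](ρ[c/a](ρ[g/h](R)))))) ⋈[g=d] ρ[d/g](S)) → 4

|E| = 4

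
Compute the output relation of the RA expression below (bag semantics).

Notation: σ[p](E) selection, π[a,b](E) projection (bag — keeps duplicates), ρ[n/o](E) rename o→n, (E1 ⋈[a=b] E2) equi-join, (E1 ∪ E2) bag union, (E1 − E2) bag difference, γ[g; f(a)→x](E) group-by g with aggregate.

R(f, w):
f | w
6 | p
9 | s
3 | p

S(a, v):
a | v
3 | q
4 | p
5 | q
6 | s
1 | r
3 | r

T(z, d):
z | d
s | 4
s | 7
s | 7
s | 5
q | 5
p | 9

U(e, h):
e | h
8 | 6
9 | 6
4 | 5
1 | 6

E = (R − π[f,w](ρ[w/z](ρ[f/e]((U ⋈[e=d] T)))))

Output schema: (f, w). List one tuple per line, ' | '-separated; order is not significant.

Per-node cardinality:
  R → 3
  U → 4
  T → 6
  (U ⋈[e=d] T) → 2
  ρ[f/e]((U ⋈[e=d] T)) → 2
  ρ[w/z](ρ[f/e]((U ⋈[e=d] T))) → 2
  π[f,w](ρ[w/z](ρ[f/e]((U ⋈[e=d] T)))) → 2
  (R − π[f,w](ρ[w/z](ρ[f/e]((U ⋈[e=d] T))))) → 3

== RESULT ==
f | w
3 | p
6 | p
9 | s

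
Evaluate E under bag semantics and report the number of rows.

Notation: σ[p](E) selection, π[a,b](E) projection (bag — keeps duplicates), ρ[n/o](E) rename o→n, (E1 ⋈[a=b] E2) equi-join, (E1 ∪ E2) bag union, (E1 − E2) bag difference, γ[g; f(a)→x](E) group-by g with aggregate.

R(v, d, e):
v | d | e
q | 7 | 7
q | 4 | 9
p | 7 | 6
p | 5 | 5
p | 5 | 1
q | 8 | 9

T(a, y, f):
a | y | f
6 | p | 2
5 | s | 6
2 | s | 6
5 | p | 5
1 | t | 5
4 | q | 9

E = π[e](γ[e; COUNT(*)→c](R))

Subexpression sizes:
  R → 6
  γ[e; COUNT(*)→c](R) → 5
  π[e](γ[e; COUNT(*)→c](R)) → 5

|E| = 5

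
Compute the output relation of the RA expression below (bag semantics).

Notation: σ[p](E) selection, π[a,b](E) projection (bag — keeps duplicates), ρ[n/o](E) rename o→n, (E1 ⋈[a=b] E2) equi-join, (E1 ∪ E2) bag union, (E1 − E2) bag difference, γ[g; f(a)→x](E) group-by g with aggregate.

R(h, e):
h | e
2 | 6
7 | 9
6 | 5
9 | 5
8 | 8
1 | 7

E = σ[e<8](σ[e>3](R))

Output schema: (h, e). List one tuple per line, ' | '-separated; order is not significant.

Per-node cardinality:
  R → 6
  σ[e>3](R) → 6
  σ[e<8](σ[e>3](R)) → 4

== RESULT ==
h | e
1 | 7
2 | 6
6 | 5
9 | 5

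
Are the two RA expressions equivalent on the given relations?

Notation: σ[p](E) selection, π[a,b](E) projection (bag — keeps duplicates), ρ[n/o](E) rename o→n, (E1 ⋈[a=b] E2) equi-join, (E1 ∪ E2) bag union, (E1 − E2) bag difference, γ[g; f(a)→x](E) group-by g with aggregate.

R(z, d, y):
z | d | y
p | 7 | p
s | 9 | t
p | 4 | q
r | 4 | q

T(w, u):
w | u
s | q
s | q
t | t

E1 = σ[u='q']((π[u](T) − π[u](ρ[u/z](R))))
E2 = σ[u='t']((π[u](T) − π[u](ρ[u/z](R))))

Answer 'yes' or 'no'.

E1 row counts bottom-up:
  T → 3
  π[u](T) → 3
  R → 4
  ρ[u/z](R) → 4
  π[u](ρ[u/z](R)) → 4
  (π[u](T) − π[u](ρ[u/z](R))) → 3
  σ[u='q']((π[u](T) − π[u](ρ[u/z](R)))) → 2
E2 row counts bottom-up:
  T → 3
  π[u](T) → 3
  R → 4
  ρ[u/z](R) → 4
  π[u](ρ[u/z](R)) → 4
  (π[u](T) − π[u](ρ[u/z](R))) → 3
  σ[u='t']((π[u](T) − π[u](ρ[u/z](R)))) → 1

E1 result:
u
q
q
E2 result:
u
t
Witness: ('t',) appears 0× in E1 but 1× in E2.

no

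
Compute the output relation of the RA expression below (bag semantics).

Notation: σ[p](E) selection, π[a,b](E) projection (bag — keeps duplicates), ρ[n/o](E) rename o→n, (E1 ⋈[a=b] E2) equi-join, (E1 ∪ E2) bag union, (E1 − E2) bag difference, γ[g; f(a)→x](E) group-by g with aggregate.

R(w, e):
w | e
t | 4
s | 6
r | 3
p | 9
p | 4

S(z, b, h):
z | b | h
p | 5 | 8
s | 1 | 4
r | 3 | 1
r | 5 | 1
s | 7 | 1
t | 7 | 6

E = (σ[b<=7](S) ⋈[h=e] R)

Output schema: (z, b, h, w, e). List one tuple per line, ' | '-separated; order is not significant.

Row counts bottom-up:
  S → 6
  σ[b<=7](S) → 6
  R → 5
  (σ[b<=7](S) ⋈[h=e] R) → 3

== RESULT ==
z | b | h | w | e
s | 1 | 4 | p | 4
s | 1 | 4 | t | 4
t | 7 | 6 | s | 6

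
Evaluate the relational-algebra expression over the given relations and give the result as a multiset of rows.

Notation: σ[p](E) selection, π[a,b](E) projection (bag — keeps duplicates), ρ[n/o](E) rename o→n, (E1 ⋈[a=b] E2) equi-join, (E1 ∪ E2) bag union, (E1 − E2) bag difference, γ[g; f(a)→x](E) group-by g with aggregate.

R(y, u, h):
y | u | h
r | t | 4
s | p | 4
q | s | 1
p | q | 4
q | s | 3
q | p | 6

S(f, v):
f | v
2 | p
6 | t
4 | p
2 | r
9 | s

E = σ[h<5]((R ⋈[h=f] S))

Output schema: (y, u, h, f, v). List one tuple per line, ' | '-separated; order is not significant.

Row counts bottom-up:
  R → 6
  S → 5
  (R ⋈[h=f] S) → 4
  σ[h<5]((R ⋈[h=f] S)) → 3

== RESULT ==
y | u | h | f | v
p | q | 4 | 4 | p
r | t | 4 | 4 | p
s | p | 4 | 4 | p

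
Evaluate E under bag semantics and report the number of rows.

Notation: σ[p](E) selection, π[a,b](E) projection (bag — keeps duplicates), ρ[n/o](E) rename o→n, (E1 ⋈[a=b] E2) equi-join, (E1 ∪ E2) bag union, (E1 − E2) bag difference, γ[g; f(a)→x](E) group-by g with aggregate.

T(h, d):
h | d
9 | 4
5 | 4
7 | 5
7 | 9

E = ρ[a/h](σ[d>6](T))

Stepwise |·|:
  T → 4
  σ[d>6](T) → 1
  ρ[a/h](σ[d>6](T)) → 1

|E| = 1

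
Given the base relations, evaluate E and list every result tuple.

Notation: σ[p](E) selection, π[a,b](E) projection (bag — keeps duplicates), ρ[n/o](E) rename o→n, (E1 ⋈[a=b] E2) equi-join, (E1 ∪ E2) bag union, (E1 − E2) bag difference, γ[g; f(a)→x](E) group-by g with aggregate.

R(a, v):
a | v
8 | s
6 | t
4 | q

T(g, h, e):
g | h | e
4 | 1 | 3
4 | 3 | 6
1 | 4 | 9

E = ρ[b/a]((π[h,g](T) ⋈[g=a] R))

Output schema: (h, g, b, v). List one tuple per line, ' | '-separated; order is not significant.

Row counts bottom-up:
  T → 3
  π[h,g](T) → 3
  R → 3
  (π[h,g](T) ⋈[g=a] R) → 2
  ρ[b/a]((π[h,g](T) ⋈[g=a] R)) → 2

== RESULT ==
h | g | b | v
1 | 4 | 4 | q
3 | 4 | 4 | q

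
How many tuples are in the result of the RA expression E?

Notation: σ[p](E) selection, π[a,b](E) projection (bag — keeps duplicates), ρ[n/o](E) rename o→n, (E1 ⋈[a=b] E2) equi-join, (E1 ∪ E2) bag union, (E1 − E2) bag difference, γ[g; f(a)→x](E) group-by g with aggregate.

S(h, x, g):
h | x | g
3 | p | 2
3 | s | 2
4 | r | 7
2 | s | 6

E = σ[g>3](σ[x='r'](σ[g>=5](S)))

Per-node cardinality:
  S → 4
  σ[g>=5](S) → 2
  σ[x='r'](σ[g>=5](S)) → 1
  σ[g>3](σ[x='r'](σ[g>=5](S))) → 1

|E| = 1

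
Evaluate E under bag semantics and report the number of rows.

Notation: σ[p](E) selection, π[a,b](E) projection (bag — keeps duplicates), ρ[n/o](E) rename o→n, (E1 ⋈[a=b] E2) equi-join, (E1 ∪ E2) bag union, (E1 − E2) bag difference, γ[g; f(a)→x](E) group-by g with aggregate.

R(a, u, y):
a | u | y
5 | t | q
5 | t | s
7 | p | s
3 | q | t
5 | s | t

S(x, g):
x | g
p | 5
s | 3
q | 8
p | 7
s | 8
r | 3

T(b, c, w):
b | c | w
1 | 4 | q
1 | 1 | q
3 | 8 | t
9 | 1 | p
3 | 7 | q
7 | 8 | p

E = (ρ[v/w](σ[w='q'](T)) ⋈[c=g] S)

Row counts bottom-up:
  T → 6
  σ[w='q'](T) → 3
  ρ[v/w](σ[w='q'](T)) → 3
  S → 6
  (ρ[v/w](σ[w='q'](T)) ⋈[c=g] S) → 1

|E| = 1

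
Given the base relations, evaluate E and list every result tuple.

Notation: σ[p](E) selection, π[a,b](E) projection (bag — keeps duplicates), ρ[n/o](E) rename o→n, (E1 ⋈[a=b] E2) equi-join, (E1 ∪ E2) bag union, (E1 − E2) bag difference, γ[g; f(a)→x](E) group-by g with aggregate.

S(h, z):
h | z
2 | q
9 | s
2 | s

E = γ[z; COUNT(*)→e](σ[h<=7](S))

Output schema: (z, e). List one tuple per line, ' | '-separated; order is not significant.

Stepwise |·|:
  S → 3
  σ[h<=7](S) → 2
  γ[z; COUNT(*)→e](σ[h<=7](S)) → 2

== RESULT ==
z | e
q | 1
s | 1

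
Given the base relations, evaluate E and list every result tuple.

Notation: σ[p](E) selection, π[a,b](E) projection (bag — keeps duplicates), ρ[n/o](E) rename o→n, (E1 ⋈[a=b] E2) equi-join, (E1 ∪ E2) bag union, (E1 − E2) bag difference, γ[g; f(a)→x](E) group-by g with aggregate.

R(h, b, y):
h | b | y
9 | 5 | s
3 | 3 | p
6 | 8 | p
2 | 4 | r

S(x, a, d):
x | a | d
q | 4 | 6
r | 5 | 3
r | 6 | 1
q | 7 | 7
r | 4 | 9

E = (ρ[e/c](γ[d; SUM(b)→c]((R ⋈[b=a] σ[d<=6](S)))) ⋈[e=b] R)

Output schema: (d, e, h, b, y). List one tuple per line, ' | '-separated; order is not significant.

Stepwise |·|:
  R → 4
  S → 5
  σ[d<=6](S) → 3
  (R ⋈[b=a] σ[d<=6](S)) → 2
  γ[d; SUM(b)→c]((R ⋈[b=a] σ[d<=6](S))) → 2
  ρ[e/c](γ[d; SUM(b)→c]((R ⋈[b=a] σ[d<=6](S)))) → 2
  R → 4
  (ρ[e/c](γ[d; SUM(b)→c]((R ⋈[b=a] σ[d<=6](S)))) ⋈[e=b] R) → 2

== RESULT ==
d | e | h | b | y
3 | 5 | 9 | 5 | s
6 | 4 | 2 | 4 | r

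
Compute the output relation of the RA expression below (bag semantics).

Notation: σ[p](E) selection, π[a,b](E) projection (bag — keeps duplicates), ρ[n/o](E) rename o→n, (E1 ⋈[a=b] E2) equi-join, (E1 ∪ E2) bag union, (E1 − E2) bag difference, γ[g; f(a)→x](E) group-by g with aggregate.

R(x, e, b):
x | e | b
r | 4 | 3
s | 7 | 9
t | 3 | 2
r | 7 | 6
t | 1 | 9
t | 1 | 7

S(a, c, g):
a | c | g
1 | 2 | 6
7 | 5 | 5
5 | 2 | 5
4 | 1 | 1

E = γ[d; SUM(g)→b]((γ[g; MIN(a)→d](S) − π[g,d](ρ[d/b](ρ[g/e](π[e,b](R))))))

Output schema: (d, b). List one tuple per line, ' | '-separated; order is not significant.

Subexpression sizes:
  S → 4
  γ[g; MIN(a)→d](S) → 3
  R → 6
  π[e,b](R) → 6
  ρ[g/e](π[e,b](R)) → 6
  ρ[d/b](ρ[g/e](π[e,b](R))) → 6
  π[g,d](ρ[d/b](ρ[g/e](π[e,b](R)))) → 6
  (γ[g; MIN(a)→d](S) − π[g,d](ρ[d/b](ρ[g/e](π[e,b](R))))) → 3
  γ[d; SUM(g)→b]((γ[g; MIN(a)→d](S) − π[g,d](ρ[d/b](ρ[g/e](π[e,b](R)))))) → 3

== RESULT ==
d | b
1 | 6
4 | 1
5 | 5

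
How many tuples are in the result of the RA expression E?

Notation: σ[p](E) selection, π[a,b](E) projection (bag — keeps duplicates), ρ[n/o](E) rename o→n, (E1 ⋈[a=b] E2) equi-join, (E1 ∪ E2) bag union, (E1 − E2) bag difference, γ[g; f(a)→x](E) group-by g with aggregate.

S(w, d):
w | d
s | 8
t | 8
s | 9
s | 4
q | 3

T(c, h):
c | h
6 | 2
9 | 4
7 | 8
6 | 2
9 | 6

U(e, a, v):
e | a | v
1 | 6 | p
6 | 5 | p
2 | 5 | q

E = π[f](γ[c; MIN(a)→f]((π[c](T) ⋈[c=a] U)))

Subexpression sizes:
  T → 5
  π[c](T) → 5
  U → 3
  (π[c](T) ⋈[c=a] U) → 2
  γ[c; MIN(a)→f]((π[c](T) ⋈[c=a] U)) → 1
  π[f](γ[c; MIN(a)→f]((π[c](T) ⋈[c=a] U))) → 1

|E| = 1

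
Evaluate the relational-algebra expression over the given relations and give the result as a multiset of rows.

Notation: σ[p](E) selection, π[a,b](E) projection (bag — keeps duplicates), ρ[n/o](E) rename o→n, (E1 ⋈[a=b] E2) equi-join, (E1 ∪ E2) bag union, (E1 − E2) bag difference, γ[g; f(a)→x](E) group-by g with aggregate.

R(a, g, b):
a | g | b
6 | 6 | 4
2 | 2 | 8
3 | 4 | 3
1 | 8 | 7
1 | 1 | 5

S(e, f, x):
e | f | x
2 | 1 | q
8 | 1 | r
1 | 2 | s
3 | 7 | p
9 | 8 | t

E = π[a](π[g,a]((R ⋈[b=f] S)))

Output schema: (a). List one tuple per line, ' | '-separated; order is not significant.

Row counts bottom-up:
  R → 5
  S → 5
  (R ⋈[b=f] S) → 2
  π[g,a]((R ⋈[b=f] S)) → 2
  π[a](π[g,a]((R ⋈[b=f] S))) → 2

== RESULT ==
a
1
2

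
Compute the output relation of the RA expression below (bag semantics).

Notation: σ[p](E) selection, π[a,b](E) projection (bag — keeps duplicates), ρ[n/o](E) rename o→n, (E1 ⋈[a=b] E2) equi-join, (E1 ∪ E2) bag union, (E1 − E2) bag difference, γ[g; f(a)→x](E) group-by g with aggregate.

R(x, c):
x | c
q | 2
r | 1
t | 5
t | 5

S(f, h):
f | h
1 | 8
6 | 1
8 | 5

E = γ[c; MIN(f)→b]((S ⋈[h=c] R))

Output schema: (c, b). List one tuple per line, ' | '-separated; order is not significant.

Stepwise |·|:
  S → 3
  R → 4
  (S ⋈[h=c] R) → 3
  γ[c; MIN(f)→b]((S ⋈[h=c] R)) → 2

== RESULT ==
c | b
1 | 6
5 | 8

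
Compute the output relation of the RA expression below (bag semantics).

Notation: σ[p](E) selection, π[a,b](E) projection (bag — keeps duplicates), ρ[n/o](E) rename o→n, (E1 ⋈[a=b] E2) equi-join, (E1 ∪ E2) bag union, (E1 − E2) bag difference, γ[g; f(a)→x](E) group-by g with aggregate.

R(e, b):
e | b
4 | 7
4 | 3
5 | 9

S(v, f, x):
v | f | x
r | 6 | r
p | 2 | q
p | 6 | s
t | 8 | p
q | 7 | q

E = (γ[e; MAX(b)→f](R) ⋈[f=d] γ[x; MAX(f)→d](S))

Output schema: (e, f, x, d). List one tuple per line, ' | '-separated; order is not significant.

Stepwise |·|:
  R → 3
  γ[e; MAX(b)→f](R) → 2
  S → 5
  γ[x; MAX(f)→d](S) → 4
  (γ[e; MAX(b)→f](R) ⋈[f=d] γ[x; MAX(f)→d](S)) → 1

== RESULT ==
e | f | x | d
4 | 7 | q | 7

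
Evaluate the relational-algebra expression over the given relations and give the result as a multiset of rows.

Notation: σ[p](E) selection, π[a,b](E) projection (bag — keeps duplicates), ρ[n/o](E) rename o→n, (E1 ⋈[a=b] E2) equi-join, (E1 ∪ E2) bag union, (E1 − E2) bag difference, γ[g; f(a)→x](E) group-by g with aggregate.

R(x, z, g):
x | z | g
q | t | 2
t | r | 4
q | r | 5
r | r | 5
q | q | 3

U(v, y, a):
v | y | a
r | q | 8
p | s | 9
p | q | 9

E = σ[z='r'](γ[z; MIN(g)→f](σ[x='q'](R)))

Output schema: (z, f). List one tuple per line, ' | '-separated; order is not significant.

Row counts bottom-up:
  R → 5
  σ[x='q'](R) → 3
  γ[z; MIN(g)→f](σ[x='q'](R)) → 3
  σ[z='r'](γ[z; MIN(g)→f](σ[x='q'](R))) → 1

== RESULT ==
z | f
r | 5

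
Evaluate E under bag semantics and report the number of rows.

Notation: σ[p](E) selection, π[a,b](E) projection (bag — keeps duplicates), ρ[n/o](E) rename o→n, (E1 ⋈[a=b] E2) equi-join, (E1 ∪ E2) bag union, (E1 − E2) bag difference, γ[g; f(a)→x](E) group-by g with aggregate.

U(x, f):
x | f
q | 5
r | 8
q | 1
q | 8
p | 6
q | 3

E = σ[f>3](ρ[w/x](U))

Per-node cardinality:
  U → 6
  ρ[w/x](U) → 6
  σ[f>3](ρ[w/x](U)) → 4

|E| = 4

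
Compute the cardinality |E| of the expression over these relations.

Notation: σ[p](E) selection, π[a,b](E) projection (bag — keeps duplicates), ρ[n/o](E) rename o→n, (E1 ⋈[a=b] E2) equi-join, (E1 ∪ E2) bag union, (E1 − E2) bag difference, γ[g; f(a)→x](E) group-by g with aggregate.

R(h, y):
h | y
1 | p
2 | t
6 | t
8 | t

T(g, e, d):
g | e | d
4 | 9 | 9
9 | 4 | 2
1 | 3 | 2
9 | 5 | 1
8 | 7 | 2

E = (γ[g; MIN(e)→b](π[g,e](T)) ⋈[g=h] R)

Row counts bottom-up:
  T → 5
  π[g,e](T) → 5
  γ[g; MIN(e)→b](π[g,e](T)) → 4
  R → 4
  (γ[g; MIN(e)→b](π[g,e](T)) ⋈[g=h] R) → 2

|E| = 2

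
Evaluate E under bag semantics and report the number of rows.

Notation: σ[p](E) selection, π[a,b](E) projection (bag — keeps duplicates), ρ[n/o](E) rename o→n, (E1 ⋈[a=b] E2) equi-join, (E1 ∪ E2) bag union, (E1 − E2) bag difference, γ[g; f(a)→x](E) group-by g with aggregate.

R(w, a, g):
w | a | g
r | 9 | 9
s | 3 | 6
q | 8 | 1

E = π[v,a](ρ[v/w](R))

Per-node cardinality:
  R → 3
  ρ[v/w](R) → 3
  π[v,a](ρ[v/w](R)) → 3

|E| = 3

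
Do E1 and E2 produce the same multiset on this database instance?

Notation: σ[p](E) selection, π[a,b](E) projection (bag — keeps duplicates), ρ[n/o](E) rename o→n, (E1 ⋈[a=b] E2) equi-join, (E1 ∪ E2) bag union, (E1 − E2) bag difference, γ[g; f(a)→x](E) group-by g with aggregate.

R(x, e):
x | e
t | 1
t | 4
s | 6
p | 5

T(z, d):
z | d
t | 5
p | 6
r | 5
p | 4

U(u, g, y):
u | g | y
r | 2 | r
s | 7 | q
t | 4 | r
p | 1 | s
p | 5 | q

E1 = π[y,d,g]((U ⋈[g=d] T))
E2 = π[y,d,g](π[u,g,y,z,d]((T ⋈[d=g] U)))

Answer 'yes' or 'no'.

E1 per-node cardinality:
  U → 5
  T → 4
  (U ⋈[g=d] T) → 3
  π[y,d,g]((U ⋈[g=d] T)) → 3
E2 per-node cardinality:
  T → 4
  U → 5
  (T ⋈[d=g] U) → 3
  π[u,g,y,z,d]((T ⋈[d=g] U)) → 3
  π[y,d,g](π[u,g,y,z,d]((T ⋈[d=g] U))) → 3

E1 and E2 produce the same multiset:
y | d | g
q | 5 | 5
q | 5 | 5
r | 4 | 4

yes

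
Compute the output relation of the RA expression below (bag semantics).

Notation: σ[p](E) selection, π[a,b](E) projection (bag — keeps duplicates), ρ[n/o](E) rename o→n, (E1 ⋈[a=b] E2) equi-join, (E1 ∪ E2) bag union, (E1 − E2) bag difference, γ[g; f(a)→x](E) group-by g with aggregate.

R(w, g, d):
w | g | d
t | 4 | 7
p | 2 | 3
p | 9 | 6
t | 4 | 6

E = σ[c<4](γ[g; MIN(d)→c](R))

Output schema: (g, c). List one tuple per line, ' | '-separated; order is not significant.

Row counts bottom-up:
  R → 4
  γ[g; MIN(d)→c](R) → 3
  σ[c<4](γ[g; MIN(d)→c](R)) → 1

== RESULT ==
g | c
2 | 3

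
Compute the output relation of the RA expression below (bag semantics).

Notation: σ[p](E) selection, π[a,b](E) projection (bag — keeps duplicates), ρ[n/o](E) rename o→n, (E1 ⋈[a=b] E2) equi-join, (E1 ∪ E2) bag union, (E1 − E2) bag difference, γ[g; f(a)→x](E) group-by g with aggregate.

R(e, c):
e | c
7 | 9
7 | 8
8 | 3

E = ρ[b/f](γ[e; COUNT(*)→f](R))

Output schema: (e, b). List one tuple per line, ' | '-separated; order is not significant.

Stepwise |·|:
  R → 3
  γ[e; COUNT(*)→f](R) → 2
  ρ[b/f](γ[e; COUNT(*)→f](R)) → 2

== RESULT ==
e | b
7 | 2
8 | 1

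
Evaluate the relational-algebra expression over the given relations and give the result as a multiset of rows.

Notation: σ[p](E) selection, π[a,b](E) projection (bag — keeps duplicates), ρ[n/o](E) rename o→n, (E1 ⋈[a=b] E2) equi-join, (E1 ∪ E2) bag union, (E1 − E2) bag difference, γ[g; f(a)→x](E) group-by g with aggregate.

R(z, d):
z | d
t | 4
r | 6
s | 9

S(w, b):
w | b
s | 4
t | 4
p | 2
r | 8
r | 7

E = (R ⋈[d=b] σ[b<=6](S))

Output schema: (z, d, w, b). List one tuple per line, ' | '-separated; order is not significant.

Subexpression sizes:
  R → 3
  S → 5
  σ[b<=6](S) → 3
  (R ⋈[d=b] σ[b<=6](S)) → 2

== RESULT ==
z | d | w | b
t | 4 | s | 4
t | 4 | t | 4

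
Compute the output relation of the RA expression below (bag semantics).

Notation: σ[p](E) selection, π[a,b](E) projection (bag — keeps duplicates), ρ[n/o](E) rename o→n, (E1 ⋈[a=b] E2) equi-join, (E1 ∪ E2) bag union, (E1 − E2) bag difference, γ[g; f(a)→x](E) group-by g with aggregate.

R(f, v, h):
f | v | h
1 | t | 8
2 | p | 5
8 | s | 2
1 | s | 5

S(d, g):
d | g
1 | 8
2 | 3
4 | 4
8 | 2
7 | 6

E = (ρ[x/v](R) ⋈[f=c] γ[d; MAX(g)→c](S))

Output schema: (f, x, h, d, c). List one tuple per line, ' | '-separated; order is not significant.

Row counts bottom-up:
  R → 4
  ρ[x/v](R) → 4
  S → 5
  γ[d; MAX(g)→c](S) → 5
  (ρ[x/v](R) ⋈[f=c] γ[d; MAX(g)→c](S)) → 2

== RESULT ==
f | x | h | d | c
2 | p | 5 | 8 | 2
8 | s | 2 | 1 | 8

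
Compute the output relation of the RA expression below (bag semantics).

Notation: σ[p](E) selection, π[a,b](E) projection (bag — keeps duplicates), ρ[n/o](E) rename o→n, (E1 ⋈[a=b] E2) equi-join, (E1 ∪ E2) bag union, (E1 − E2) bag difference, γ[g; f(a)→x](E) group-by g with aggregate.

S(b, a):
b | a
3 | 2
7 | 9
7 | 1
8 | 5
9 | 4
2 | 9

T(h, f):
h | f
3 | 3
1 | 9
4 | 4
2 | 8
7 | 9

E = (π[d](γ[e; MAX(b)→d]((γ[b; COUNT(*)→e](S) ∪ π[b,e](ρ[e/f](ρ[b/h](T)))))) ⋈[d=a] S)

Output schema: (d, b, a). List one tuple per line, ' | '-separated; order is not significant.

Stepwise |·|:
  S → 6
  γ[b; COUNT(*)→e](S) → 5
  T → 5
  ρ[b/h](T) → 5
  ρ[e/f](ρ[b/h](T)) → 5
  π[b,e](ρ[e/f](ρ[b/h](T))) → 5
  (γ[b; COUNT(*)→e](S) ∪ π[b,e](ρ[e/f](ρ[b/h](T)))) → 10
  γ[e; MAX(b)→d]((γ[b; COUNT(*)→e](S) ∪ π[b,e](ρ[e/f](ρ[b/h](T))))) → 6
  π[d](γ[e; MAX(b)→d]((γ[b; COUNT(*)→e](S) ∪ π[b,e](ρ[e/f](ρ[b/h](T)))))) → 6
  S → 6
  (π[d](γ[e; MAX(b)→d]((γ[b; COUNT(*)→e](S) ∪ π[b,e](ρ[e/f](ρ[b/h](T)))))) ⋈[d=a] S) → 4

== RESULT ==
d | b | a
2 | 3 | 2
4 | 9 | 4
9 | 2 | 9
9 | 7 | 9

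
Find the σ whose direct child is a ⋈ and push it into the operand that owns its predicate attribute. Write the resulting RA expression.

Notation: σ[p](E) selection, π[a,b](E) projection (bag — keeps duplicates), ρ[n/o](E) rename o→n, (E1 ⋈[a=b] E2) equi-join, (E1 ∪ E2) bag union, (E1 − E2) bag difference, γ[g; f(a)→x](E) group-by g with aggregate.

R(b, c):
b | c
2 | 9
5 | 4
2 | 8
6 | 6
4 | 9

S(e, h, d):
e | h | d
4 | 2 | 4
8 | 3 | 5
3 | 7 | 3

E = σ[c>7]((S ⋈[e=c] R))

σ filters on c, owned by the right side.
E' = (S ⋈[e=c] σ[c>7](R))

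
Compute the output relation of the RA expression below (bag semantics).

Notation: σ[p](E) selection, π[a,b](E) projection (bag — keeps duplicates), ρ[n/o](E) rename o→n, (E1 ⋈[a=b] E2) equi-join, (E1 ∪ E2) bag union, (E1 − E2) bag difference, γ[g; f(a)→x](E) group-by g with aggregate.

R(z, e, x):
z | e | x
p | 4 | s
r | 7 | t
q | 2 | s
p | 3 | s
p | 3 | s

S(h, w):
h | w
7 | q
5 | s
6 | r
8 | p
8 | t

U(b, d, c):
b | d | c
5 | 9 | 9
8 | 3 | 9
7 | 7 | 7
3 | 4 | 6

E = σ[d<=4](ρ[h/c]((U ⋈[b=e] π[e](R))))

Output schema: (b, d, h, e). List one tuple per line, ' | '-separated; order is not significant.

Per-node cardinality:
  U → 4
  R → 5
  π[e](R) → 5
  (U ⋈[b=e] π[e](R)) → 3
  ρ[h/c]((U ⋈[b=e] π[e](R))) → 3
  σ[d<=4](ρ[h/c]((U ⋈[b=e] π[e](R)))) → 2

== RESULT ==
b | d | h | e
3 | 4 | 6 | 3
3 | 4 | 6 | 3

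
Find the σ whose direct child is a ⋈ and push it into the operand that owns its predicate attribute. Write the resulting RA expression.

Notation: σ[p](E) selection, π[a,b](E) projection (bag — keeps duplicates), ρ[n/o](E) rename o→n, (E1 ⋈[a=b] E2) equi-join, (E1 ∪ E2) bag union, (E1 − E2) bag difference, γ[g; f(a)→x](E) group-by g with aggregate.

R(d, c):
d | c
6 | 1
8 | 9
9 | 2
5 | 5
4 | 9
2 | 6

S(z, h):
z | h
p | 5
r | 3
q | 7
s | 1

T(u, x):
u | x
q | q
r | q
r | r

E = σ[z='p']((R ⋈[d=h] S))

σ filters on z, owned by the right side.
E' = (R ⋈[d=h] σ[z='p'](S))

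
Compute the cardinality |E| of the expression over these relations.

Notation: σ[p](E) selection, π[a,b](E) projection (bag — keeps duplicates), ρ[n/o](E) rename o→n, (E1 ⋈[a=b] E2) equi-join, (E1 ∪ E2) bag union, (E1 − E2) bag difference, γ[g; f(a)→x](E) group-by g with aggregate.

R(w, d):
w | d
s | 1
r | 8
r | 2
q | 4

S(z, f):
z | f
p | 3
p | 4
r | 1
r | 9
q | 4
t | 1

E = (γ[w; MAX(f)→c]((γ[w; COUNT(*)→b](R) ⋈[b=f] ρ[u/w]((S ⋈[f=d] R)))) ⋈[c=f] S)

Per-node cardinality:
  R → 4
  γ[w; COUNT(*)→b](R) → 3
  S → 6
  R → 4
  (S ⋈[f=d] R) → 4
  ρ[u/w]((S ⋈[f=d] R)) → 4
  (γ[w; COUNT(*)→b](R) ⋈[b=f] ρ[u/w]((S ⋈[f=d] R))) → 4
  γ[w; MAX(f)→c]((γ[w; COUNT(*)→b](R) ⋈[b=f] ρ[u/w]((S ⋈[f=d] R)))) → 2
  S → 6
  (γ[w; MAX(f)→c]((γ[w; COUNT(*)→b](R) ⋈[b=f] ρ[u/w]((S ⋈[f=d] R)))) ⋈[c=f] S) → 4

|E| = 4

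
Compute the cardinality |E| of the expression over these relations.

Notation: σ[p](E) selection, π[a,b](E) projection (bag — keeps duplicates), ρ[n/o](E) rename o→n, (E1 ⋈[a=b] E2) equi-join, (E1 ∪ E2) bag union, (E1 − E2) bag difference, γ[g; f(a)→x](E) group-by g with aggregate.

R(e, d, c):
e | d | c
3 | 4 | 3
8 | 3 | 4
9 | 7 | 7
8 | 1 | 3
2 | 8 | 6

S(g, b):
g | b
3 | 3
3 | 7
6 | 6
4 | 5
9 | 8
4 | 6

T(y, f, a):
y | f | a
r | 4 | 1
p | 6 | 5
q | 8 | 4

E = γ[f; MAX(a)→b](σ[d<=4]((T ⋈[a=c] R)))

Per-node cardinality:
  T → 3
  R → 5
  (T ⋈[a=c] R) → 1
  σ[d<=4]((T ⋈[a=c] R)) → 1
  γ[f; MAX(a)→b](σ[d<=4]((T ⋈[a=c] R))) → 1

|E| = 1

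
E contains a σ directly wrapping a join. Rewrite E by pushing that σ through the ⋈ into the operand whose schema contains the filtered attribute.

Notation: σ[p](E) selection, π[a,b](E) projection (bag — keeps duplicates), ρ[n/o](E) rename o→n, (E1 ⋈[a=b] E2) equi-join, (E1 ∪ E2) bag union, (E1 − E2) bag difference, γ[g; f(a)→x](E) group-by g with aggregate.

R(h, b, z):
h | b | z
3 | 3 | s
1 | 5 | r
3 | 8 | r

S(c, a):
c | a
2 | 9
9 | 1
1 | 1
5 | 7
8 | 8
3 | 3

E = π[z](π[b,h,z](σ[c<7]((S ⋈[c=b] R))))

σ filters on c, owned by the left side.
E' = π[z](π[b,h,z]((σ[c<7](S) ⋈[c=b] R)))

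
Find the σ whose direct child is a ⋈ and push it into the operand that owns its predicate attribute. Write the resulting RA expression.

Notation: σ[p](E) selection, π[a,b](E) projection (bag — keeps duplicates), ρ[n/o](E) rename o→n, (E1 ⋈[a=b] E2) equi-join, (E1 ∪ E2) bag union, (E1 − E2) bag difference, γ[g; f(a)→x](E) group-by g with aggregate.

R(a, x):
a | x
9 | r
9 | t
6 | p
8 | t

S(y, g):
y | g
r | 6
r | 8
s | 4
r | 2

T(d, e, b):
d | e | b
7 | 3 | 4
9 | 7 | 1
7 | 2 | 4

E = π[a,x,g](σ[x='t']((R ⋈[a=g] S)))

σ filters on x, owned by the left side.
E' = π[a,x,g]((σ[x='t'](R) ⋈[a=g] S))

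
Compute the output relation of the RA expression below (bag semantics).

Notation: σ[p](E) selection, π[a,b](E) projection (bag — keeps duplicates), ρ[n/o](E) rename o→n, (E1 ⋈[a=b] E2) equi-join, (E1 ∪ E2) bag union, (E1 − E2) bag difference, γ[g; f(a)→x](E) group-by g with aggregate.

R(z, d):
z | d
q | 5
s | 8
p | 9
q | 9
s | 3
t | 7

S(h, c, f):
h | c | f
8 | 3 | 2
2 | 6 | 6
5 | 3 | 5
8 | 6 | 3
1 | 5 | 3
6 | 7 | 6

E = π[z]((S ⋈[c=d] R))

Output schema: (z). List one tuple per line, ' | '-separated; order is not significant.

Subexpression sizes:
  S → 6
  R → 6
  (S ⋈[c=d] R) → 4
  π[z]((S ⋈[c=d] R)) → 4

== RESULT ==
z
q
s
s
t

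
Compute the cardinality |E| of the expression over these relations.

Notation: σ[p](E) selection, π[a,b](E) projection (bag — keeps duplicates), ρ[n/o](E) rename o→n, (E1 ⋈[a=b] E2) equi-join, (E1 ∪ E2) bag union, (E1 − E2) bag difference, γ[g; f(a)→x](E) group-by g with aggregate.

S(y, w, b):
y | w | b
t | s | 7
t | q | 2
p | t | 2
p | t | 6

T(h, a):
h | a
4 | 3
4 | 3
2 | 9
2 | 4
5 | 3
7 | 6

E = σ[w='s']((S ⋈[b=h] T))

Stepwise |·|:
  S → 4
  T → 6
  (S ⋈[b=h] T) → 5
  σ[w='s']((S ⋈[b=h] T)) → 1

|E| = 1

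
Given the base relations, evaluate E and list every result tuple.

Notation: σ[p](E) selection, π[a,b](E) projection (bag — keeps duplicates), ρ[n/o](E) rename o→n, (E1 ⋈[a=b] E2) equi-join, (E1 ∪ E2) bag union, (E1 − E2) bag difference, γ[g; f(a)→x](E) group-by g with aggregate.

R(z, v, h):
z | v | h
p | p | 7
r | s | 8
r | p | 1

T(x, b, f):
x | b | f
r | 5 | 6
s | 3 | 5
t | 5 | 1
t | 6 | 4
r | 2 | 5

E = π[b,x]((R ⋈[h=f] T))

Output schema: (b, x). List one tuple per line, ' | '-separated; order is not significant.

Per-node cardinality:
  R → 3
  T → 5
  (R ⋈[h=f] T) → 1
  π[b,x]((R ⋈[h=f] T)) → 1

== RESULT ==
b | x
5 | t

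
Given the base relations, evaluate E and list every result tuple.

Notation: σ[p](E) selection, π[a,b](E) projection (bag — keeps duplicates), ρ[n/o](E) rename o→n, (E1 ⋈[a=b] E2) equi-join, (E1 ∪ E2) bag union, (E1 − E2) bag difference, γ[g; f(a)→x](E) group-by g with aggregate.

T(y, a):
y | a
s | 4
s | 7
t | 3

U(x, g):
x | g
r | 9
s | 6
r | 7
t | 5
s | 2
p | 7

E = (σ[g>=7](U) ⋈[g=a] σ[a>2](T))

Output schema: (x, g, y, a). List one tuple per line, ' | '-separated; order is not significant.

Per-node cardinality:
  U → 6
  σ[g>=7](U) → 3
  T → 3
  σ[a>2](T) → 3
  (σ[g>=7](U) ⋈[g=a] σ[a>2](T)) → 2

== RESULT ==
x | g | y | a
p | 7 | s | 7
r | 7 | s | 7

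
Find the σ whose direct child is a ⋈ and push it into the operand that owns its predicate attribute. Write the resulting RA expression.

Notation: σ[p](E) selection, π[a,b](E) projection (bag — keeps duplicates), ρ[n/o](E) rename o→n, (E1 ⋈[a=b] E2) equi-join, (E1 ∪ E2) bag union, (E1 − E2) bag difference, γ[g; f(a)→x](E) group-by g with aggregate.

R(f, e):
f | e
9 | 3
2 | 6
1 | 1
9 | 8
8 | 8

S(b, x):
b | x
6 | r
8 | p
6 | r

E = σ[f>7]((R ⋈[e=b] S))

σ filters on f, owned by the left side.
E' = (σ[f>7](R) ⋈[e=b] S)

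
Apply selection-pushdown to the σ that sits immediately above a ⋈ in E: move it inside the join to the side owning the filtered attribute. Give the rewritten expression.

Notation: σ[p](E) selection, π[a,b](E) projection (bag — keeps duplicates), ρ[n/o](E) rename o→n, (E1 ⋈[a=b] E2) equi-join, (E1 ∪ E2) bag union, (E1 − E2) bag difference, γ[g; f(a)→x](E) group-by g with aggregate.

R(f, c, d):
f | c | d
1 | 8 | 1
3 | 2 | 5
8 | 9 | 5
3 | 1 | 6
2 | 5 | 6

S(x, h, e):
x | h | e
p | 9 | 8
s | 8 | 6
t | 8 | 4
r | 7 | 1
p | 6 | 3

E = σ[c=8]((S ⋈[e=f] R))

σ filters on c, owned by the right side.
E' = (S ⋈[e=f] σ[c=8](R))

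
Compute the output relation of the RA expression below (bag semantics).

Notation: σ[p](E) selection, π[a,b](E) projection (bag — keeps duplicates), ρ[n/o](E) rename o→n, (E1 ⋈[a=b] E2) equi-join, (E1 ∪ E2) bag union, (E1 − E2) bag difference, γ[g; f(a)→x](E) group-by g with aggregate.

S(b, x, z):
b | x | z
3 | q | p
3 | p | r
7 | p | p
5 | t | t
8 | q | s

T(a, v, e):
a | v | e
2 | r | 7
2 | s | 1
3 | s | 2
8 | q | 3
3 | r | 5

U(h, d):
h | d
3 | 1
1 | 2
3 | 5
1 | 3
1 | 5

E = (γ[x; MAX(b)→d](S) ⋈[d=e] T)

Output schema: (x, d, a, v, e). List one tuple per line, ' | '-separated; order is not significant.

Row counts bottom-up:
  S → 5
  γ[x; MAX(b)→d](S) → 3
  T → 5
  (γ[x; MAX(b)→d](S) ⋈[d=e] T) → 2

== RESULT ==
x | d | a | v | e
p | 7 | 2 | r | 7
t | 5 | 3 | r | 5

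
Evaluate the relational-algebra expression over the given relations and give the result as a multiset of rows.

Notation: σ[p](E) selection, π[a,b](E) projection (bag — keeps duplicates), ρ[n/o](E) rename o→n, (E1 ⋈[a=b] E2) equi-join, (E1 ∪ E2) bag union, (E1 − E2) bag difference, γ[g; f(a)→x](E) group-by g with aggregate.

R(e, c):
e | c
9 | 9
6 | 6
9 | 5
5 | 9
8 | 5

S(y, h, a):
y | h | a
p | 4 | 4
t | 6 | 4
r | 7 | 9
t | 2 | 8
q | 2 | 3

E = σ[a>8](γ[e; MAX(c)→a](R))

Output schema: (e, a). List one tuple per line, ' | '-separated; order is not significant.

Subexpression sizes:
  R → 5
  γ[e; MAX(c)→a](R) → 4
  σ[a>8](γ[e; MAX(c)→a](R)) → 2

== RESULT ==
e | a
5 | 9
9 | 9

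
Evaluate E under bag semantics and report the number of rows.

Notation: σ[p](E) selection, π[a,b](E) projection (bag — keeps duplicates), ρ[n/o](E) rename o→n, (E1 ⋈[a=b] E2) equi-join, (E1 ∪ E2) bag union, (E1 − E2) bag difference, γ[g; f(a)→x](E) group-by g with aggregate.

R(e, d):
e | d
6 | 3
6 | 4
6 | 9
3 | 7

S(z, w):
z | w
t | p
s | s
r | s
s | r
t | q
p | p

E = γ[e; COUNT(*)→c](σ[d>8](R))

Subexpression sizes:
  R → 4
  σ[d>8](R) → 1
  γ[e; COUNT(*)→c](σ[d>8](R)) → 1

|E| = 1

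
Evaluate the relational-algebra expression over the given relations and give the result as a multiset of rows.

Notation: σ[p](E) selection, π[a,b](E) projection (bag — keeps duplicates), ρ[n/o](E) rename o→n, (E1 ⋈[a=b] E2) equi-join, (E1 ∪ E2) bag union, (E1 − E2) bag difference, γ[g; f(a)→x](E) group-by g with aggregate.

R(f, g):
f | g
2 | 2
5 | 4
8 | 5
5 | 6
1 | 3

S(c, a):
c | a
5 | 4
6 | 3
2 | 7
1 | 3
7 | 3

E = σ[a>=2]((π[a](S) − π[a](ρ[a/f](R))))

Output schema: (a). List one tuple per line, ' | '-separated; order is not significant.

Row counts bottom-up:
  S → 5
  π[a](S) → 5
  R → 5
  ρ[a/f](R) → 5
  π[a](ρ[a/f](R)) → 5
  (π[a](S) − π[a](ρ[a/f](R))) → 5
  σ[a>=2]((π[a](S) − π[a](ρ[a/f](R)))) → 5

== RESULT ==
a
3
3
3
4
7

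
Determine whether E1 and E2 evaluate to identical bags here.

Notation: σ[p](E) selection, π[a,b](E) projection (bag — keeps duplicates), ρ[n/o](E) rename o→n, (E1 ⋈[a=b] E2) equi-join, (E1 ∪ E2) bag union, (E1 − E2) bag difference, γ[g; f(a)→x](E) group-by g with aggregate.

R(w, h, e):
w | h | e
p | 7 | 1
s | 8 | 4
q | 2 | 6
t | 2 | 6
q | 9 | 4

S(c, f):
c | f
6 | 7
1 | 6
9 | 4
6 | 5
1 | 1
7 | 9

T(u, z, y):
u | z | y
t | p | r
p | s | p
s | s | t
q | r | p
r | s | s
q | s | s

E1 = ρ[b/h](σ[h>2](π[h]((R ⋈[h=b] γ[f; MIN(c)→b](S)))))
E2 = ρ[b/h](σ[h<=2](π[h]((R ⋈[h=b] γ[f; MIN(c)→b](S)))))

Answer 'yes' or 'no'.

E1 subexpression sizes:
  R → 5
  S → 6
  γ[f; MIN(c)→b](S) → 6
  (R ⋈[h=b] γ[f; MIN(c)→b](S)) → 2
  π[h]((R ⋈[h=b] γ[f; MIN(c)→b](S))) → 2
  σ[h>2](π[h]((R ⋈[h=b] γ[f; MIN(c)→b](S)))) → 2
  ρ[b/h](σ[h>2](π[h]((R ⋈[h=b] γ[f; MIN(c)→b](S))))) → 2
E2 subexpression sizes:
  R → 5
  S → 6
  γ[f; MIN(c)→b](S) → 6
  (R ⋈[h=b] γ[f; MIN(c)→b](S)) → 2
  π[h]((R ⋈[h=b] γ[f; MIN(c)→b](S))) → 2
  σ[h<=2](π[h]((R ⋈[h=b] γ[f; MIN(c)→b](S)))) → 0
  ρ[b/h](σ[h<=2](π[h]((R ⋈[h=b] γ[f; MIN(c)→b](S))))) → 0

E1 result:
b
7
9
E2 result:
b
(0 rows)
Witness: (7,) appears 1× in E1 but 0× in E2.

no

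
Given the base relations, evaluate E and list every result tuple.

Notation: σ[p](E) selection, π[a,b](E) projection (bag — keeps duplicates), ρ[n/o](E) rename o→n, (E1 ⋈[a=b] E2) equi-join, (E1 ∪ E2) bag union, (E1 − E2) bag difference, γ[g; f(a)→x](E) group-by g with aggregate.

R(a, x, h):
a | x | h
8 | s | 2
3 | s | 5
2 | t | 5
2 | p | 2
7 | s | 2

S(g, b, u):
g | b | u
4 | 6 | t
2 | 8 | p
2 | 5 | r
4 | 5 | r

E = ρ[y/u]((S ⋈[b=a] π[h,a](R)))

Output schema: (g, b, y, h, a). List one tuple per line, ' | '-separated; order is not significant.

Row counts bottom-up:
  S → 4
  R → 5
  π[h,a](R) → 5
  (S ⋈[b=a] π[h,a](R)) → 1
  ρ[y/u]((S ⋈[b=a] π[h,a](R))) → 1

== RESULT ==
g | b | y | h | a
2 | 8 | p | 2 | 8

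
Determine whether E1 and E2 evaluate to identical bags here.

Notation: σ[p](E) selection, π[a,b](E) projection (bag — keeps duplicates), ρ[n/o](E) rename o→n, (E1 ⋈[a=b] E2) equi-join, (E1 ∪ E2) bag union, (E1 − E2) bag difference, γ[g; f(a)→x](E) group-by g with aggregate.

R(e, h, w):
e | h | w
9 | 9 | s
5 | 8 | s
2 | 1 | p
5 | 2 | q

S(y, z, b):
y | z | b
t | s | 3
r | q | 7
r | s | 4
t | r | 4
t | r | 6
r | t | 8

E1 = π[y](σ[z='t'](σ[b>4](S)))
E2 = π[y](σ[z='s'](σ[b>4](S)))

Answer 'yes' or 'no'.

E1 per-node cardinality:
  S → 6
  σ[b>4](S) → 3
  σ[z='t'](σ[b>4](S)) → 1
  π[y](σ[z='t'](σ[b>4](S))) → 1
E2 per-node cardinality:
  S → 6
  σ[b>4](S) → 3
  σ[z='s'](σ[b>4](S)) → 0
  π[y](σ[z='s'](σ[b>4](S))) → 0

E1 result:
y
r
E2 result:
y
(0 rows)
Witness: ('r',) appears 1× in E1 but 0× in E2.

no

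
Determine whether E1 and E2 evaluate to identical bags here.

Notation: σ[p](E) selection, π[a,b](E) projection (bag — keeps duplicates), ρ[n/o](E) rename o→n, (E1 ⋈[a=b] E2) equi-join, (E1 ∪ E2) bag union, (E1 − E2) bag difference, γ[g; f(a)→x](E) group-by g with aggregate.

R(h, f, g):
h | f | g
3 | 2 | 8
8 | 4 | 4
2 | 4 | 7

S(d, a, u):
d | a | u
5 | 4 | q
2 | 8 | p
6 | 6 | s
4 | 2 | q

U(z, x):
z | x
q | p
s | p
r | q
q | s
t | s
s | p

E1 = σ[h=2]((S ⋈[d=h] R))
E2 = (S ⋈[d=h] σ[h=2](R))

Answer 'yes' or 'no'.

E1 row counts bottom-up:
  S → 4
  R → 3
  (S ⋈[d=h] R) → 1
  σ[h=2]((S ⋈[d=h] R)) → 1
E2 row counts bottom-up:
  S → 4
  R → 3
  σ[h=2](R) → 1
  (S ⋈[d=h] σ[h=2](R)) → 1

E1 and E2 produce the same multiset:
d | a | u | h | f | g
2 | 8 | p | 2 | 4 | 7

yes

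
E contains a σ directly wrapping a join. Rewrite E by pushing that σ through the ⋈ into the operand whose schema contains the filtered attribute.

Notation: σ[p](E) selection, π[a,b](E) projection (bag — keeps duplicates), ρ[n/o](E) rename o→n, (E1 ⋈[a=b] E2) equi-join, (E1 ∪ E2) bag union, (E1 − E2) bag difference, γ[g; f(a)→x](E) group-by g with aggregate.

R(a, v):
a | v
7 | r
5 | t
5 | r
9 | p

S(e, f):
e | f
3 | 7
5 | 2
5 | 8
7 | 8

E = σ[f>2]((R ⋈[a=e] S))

σ filters on f, owned by the right side.
E' = (R ⋈[a=e] σ[f>2](S))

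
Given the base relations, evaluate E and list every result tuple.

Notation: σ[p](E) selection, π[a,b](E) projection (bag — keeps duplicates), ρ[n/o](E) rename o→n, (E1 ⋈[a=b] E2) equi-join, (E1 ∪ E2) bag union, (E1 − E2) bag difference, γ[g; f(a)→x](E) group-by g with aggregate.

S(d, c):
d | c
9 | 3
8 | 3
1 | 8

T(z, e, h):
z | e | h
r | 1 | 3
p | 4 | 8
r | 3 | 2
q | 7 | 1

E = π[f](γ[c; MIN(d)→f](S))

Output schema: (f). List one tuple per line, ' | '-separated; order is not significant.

Subexpression sizes:
  S → 3
  γ[c; MIN(d)→f](S) → 2
  π[f](γ[c; MIN(d)→f](S)) → 2

== RESULT ==
f
1
8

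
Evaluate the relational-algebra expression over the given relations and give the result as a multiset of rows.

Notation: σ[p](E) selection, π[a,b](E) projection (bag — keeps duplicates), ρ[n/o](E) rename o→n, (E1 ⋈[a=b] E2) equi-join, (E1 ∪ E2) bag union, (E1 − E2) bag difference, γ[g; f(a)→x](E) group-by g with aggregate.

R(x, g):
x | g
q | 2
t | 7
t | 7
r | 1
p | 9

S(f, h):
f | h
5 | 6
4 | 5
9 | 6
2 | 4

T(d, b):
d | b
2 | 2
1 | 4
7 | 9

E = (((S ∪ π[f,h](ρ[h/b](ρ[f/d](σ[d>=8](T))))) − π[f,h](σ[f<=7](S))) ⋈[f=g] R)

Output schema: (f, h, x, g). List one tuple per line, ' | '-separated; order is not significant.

Row counts bottom-up:
  S → 4
  T → 3
  σ[d>=8](T) → 0
  ρ[f/d](σ[d>=8](T)) → 0
  ρ[h/b](ρ[f/d](σ[d>=8](T))) → 0
  π[f,h](ρ[h/b](ρ[f/d](σ[d>=8](T)))) → 0
  (S ∪ π[f,h](ρ[h/b](ρ[f/d](σ[d>=8](T))))) → 4
  S → 4
  σ[f<=7](S) → 3
  π[f,h](σ[f<=7](S)) → 3
  ((S ∪ π[f,h](ρ[h/b](ρ[f/d](σ[d>=8](T))))) − π[f,h](σ[f<=7](S))) → 1
  R → 5
  (((S ∪ π[f,h](ρ[h/b](ρ[f/d](σ[d>=8](T))))) − π[f,h](σ[f<=7](S))) ⋈[f=g] R) → 1

== RESULT ==
f | h | x | g
9 | 6 | p | 9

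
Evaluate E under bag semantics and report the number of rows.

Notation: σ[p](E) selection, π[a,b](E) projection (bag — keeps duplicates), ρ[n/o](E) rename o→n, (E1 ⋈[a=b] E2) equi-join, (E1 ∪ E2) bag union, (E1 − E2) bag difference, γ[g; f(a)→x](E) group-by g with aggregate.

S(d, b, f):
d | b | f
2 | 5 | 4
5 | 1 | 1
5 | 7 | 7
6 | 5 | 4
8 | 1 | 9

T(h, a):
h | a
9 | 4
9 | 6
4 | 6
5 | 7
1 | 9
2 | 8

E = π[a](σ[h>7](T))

Per-node cardinality:
  T → 6
  σ[h>7](T) → 2
  π[a](σ[h>7](T)) → 2

|E| = 2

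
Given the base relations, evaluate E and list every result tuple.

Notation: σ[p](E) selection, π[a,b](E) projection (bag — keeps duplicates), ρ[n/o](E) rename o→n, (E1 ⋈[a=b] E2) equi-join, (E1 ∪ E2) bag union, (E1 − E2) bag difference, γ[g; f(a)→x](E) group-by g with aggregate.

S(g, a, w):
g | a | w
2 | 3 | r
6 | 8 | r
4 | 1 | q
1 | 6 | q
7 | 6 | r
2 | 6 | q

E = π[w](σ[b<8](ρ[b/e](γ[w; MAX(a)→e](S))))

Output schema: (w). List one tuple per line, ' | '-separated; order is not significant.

Row counts bottom-up:
  S → 6
  γ[w; MAX(a)→e](S) → 2
  ρ[b/e](γ[w; MAX(a)→e](S)) → 2
  σ[b<8](ρ[b/e](γ[w; MAX(a)→e](S))) → 1
  π[w](σ[b<8](ρ[b/e](γ[w; MAX(a)→e](S)))) → 1

== RESULT ==
w
q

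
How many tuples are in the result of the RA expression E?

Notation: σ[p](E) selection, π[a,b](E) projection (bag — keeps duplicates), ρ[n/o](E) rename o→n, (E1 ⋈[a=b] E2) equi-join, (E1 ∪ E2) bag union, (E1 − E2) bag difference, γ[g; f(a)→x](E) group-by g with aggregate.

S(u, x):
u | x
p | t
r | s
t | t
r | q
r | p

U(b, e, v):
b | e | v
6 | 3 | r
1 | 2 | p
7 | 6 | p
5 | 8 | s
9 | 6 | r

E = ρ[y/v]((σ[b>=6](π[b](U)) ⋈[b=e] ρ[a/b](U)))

Row counts bottom-up:
  U → 5
  π[b](U) → 5
  σ[b>=6](π[b](U)) → 3
  U → 5
  ρ[a/b](U) → 5
  (σ[b>=6](π[b](U)) ⋈[b=e] ρ[a/b](U)) → 2
  ρ[y/v]((σ[b>=6](π[b](U)) ⋈[b=e] ρ[a/b](U))) → 2

|E| = 2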